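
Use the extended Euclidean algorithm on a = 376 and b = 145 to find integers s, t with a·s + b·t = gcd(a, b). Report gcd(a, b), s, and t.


Euclidean algorithm on (376, 145) — divide until remainder is 0:
  376 = 2 · 145 + 86
  145 = 1 · 86 + 59
  86 = 1 · 59 + 27
  59 = 2 · 27 + 5
  27 = 5 · 5 + 2
  5 = 2 · 2 + 1
  2 = 2 · 1 + 0
gcd(376, 145) = 1.
Track Bezout coefficients alongside the remainders: start with r₀ = 376 = a·1 + b·0 (s = 1, t = 0) and r₁ = 145 = a·0 + b·1 (s = 0, t = 1); each new remainder r_{k+1} = r_{k-1} − q_k·r_k inherits s_{k+1} = s_{k-1} − q_k·s_k, t_{k+1} = t_{k-1} − q_k·t_k, so r_k = a·s_k + b·t_k at every step:
  q = 2: r = 86, s = 1 − 2·0 = 1, t = 0 − 2·1 = -2  (check: 376·1 + 145·(-2) = 86)
  q = 1: r = 59, s = 0 − 1·1 = -1, t = 1 − 1·(-2) = 3  (check: 376·(-1) + 145·3 = 59)
  q = 1: r = 27, s = 1 − 1·(-1) = 2, t = -2 − 1·3 = -5  (check: 376·2 + 145·(-5) = 27)
  q = 2: r = 5, s = -1 − 2·2 = -5, t = 3 − 2·(-5) = 13  (check: 376·(-5) + 145·13 = 5)
  q = 5: r = 2, s = 2 − 5·(-5) = 27, t = -5 − 5·13 = -70  (check: 376·27 + 145·(-70) = 2)
  q = 2: r = 1, s = -5 − 2·27 = -59, t = 13 − 2·(-70) = 153  (check: 376·(-59) + 145·153 = 1)
The row with r = 1 (the gcd) gives the Bezout coefficients s = -59, t = 153.
Result: 376 · (-59) + 145 · (153) = 1.

gcd(376, 145) = 1; s = -59, t = 153 (check: 376·(-59) + 145·153 = 1).


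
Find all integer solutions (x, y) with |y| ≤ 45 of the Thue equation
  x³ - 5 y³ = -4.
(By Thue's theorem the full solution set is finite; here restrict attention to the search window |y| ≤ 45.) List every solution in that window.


The equation is x³ - 5y³ = -4. For fixed y, x³ = 5·y³ − 4, so a solution requires the RHS to be a perfect cube.
Strategy: iterate y from -45 to 45, compute RHS = 5·y³ − 4, and check whether it is a (positive or negative) perfect cube.
Check small values of y:
  y = 0: RHS = -4 is not a perfect cube.
  y = 1: RHS = 1 = (1)³ ⇒ x = 1 works.
  y = -1: RHS = -9 is not a perfect cube.
  y = 2: RHS = 36 is not a perfect cube.
  y = -2: RHS = -44 is not a perfect cube.
  y = 3: RHS = 131 is not a perfect cube.
  y = -3: RHS = -139 is not a perfect cube.
Continuing the search up to |y| = 45 finds no further solutions beyond those listed.
Collected solutions: (1, 1).

Solutions (with |y| ≤ 45): (1, 1).


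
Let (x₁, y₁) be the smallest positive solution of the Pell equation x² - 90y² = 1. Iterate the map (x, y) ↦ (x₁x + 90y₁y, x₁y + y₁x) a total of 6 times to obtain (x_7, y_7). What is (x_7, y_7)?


Step 1: Find the fundamental solution (x₁, y₁) of x² - 90y² = 1.
  Expand √90 as a continued fraction. a₀ = ⌊√90⌋ = 9; iterate m_{k+1} = d_k·a_k − m_k, d_{k+1} = (90 − m_{k+1}²)/d_k, a_{k+1} = ⌊(a₀ + m_{k+1})/d_{k+1}⌋ (starting m₀ = 0, d₀ = 1), with convergents p_k = a_k·p_{k-1} + p_{k-2}, q_k = a_k·q_{k-1} + q_{k-2} (p₋₁ = 1, q₋₁ = 0):
  k = 0: a₀ = 9; p₀/q₀ = 9/1; p₀² − 90·q₀² = 81 − 90 = -9.
  k = 1: m = 9, d = 9, a = ⌊(9 + 9)/9⌋ = 2; p/q = (2·9 + 1)/(2·1 + 0) = 19/2; p² − 90·q² = 361 − 360 = 1.
  The first convergent with p² − 90·q² = 1 gives the fundamental solution (x₁, y₁) = (19, 2).
Step 2: Apply the recurrence (x_{n+1}, y_{n+1}) = (x₁x_n + 90y₁y_n, x₁y_n + y₁x_n) repeatedly.
  From (x_1, y_1) = (19, 2): x_2 = 19·19 + 90·2·2 = 721; y_2 = 19·2 + 2·19 = 76.
  From (x_2, y_2) = (721, 76): x_3 = 19·721 + 90·2·76 = 27379; y_3 = 19·76 + 2·721 = 2886.
  From (x_3, y_3) = (27379, 2886): x_4 = 19·27379 + 90·2·2886 = 1039681; y_4 = 19·2886 + 2·27379 = 109592.
  From (x_4, y_4) = (1039681, 109592): x_5 = 19·1039681 + 90·2·109592 = 39480499; y_5 = 19·109592 + 2·1039681 = 4161610.
  From (x_5, y_5) = (39480499, 4161610): x_6 = 19·39480499 + 90·2·4161610 = 1499219281; y_6 = 19·4161610 + 2·39480499 = 158031588.
  From (x_6, y_6) = (1499219281, 158031588): x_7 = 19·1499219281 + 90·2·158031588 = 56930852179; y_7 = 19·158031588 + 2·1499219281 = 6001038734.
Step 3: Verify x_7² - 90·y_7² = 3241121929827149048041 - 3241121929827149048040 = 1 (should be 1). ✓

(x_1, y_1) = (19, 2); (x_7, y_7) = (56930852179, 6001038734).


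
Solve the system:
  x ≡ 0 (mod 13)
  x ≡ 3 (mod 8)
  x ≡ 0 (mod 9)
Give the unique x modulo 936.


Moduli 13, 8, 9 are pairwise coprime; by CRT there is a unique solution modulo M = 13 · 8 · 9 = 936.
Solve pairwise, accumulating the modulus:
  Start with x ≡ 0 (mod 13).
  Combine with x ≡ 3 (mod 8): since gcd(13, 8) = 1, we get a unique residue mod 104.
    Write x = 0 + 13·t and substitute into x ≡ 3 (mod 8): 13·t ≡ 3 − 0 = 3 (mod 8).
    Reduce coefficients mod 8: 5·t ≡ 3 (mod 8).
    The inverse of 5 mod 8 is 5 (since 5·5 = 25 = 3·8 + 1), so t ≡ 5·3 = 15 ≡ 7 (mod 8).
    Then x = 0 + 13·7 = 91, valid modulo lcm(13, 8) = 104: x ≡ 91 (mod 104).
  Combine with x ≡ 0 (mod 9): since gcd(104, 9) = 1, we get a unique residue mod 936.
    Write x = 91 + 104·t and substitute into x ≡ 0 (mod 9): 104·t ≡ 0 − 91 = -91 (mod 9).
    Reduce coefficients mod 9: 5·t ≡ 8 (mod 9).
    The inverse of 5 mod 9 is 2 (since 5·2 = 10 = 1·9 + 1), so t ≡ 2·8 = 16 ≡ 7 (mod 9).
    Then x = 91 + 104·7 = 819, valid modulo lcm(104, 9) = 936: x ≡ 819 (mod 936).
Verify: 819 mod 13 = 0 ✓, 819 mod 8 = 3 ✓, 819 mod 9 = 0 ✓.

x ≡ 819 (mod 936).


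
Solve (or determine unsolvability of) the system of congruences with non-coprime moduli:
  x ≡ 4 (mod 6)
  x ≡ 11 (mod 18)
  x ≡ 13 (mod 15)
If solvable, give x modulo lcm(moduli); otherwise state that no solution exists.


Moduli 6, 18, 15 are not pairwise coprime, so CRT works modulo lcm(m_i) when all pairwise compatibility conditions hold.
Pairwise compatibility: gcd(m_i, m_j) must divide a_i - a_j for every pair.
Merge one congruence at a time:
  Start: x ≡ 4 (mod 6).
  Combine with x ≡ 11 (mod 18): gcd(6, 18) = 6, and 11 - 4 = 7 is NOT divisible by 6.
    ⇒ system is inconsistent (no integer solution).

No solution (the system is inconsistent).


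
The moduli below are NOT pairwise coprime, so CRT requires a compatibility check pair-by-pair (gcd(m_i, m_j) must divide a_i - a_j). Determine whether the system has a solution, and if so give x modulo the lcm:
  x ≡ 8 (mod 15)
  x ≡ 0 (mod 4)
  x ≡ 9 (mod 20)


Moduli 15, 4, 20 are not pairwise coprime, so CRT works modulo lcm(m_i) when all pairwise compatibility conditions hold.
Pairwise compatibility: gcd(m_i, m_j) must divide a_i - a_j for every pair.
Merge one congruence at a time:
  Start: x ≡ 8 (mod 15).
  Combine with x ≡ 0 (mod 4): gcd(15, 4) = 1; 0 - 8 = -8, which IS divisible by 1, so compatible.
    Write x = 8 + 15·t and substitute into x ≡ 0 (mod 4): 15·t ≡ 0 − 8 = -8 (mod 4).
    Reduce coefficients mod 4: 3·t ≡ 0 (mod 4).
    The inverse of 3 mod 4 is 3 (since 3·3 = 9 = 2·4 + 1), so t ≡ 3·0 = 0 ≡ 0 (mod 4).
    Then x = 8 + 15·0 = 8, valid modulo lcm(15, 4) = 60: x ≡ 8 (mod 60).
  Combine with x ≡ 9 (mod 20): gcd(60, 20) = 20, and 9 - 8 = 1 is NOT divisible by 20.
    ⇒ system is inconsistent (no integer solution).

No solution (the system is inconsistent).


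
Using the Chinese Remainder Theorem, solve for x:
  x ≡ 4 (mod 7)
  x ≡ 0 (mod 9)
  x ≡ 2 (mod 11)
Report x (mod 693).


Moduli 7, 9, 11 are pairwise coprime; by CRT there is a unique solution modulo M = 7 · 9 · 11 = 693.
Solve pairwise, accumulating the modulus:
  Start with x ≡ 4 (mod 7).
  Combine with x ≡ 0 (mod 9): since gcd(7, 9) = 1, we get a unique residue mod 63.
    Write x = 4 + 7·t and substitute into x ≡ 0 (mod 9): 7·t ≡ 0 − 4 = -4 (mod 9).
    Reduce coefficients mod 9: 7·t ≡ 5 (mod 9).
    The inverse of 7 mod 9 is 4 (since 7·4 = 28 = 3·9 + 1), so t ≡ 4·5 = 20 ≡ 2 (mod 9).
    Then x = 4 + 7·2 = 18, valid modulo lcm(7, 9) = 63: x ≡ 18 (mod 63).
  Combine with x ≡ 2 (mod 11): since gcd(63, 11) = 1, we get a unique residue mod 693.
    Write x = 18 + 63·t and substitute into x ≡ 2 (mod 11): 63·t ≡ 2 − 18 = -16 (mod 11).
    Reduce coefficients mod 11: 8·t ≡ 6 (mod 11).
    The inverse of 8 mod 11 is 7 (since 8·7 = 56 = 5·11 + 1), so t ≡ 7·6 = 42 ≡ 9 (mod 11).
    Then x = 18 + 63·9 = 585, valid modulo lcm(63, 11) = 693: x ≡ 585 (mod 693).
Verify: 585 mod 7 = 4 ✓, 585 mod 9 = 0 ✓, 585 mod 11 = 2 ✓.

x ≡ 585 (mod 693).


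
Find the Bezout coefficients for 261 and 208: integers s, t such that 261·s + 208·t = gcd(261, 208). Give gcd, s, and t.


Euclidean algorithm on (261, 208) — divide until remainder is 0:
  261 = 1 · 208 + 53
  208 = 3 · 53 + 49
  53 = 1 · 49 + 4
  49 = 12 · 4 + 1
  4 = 4 · 1 + 0
gcd(261, 208) = 1.
Track Bezout coefficients alongside the remainders: start with r₀ = 261 = a·1 + b·0 (s = 1, t = 0) and r₁ = 208 = a·0 + b·1 (s = 0, t = 1); each new remainder r_{k+1} = r_{k-1} − q_k·r_k inherits s_{k+1} = s_{k-1} − q_k·s_k, t_{k+1} = t_{k-1} − q_k·t_k, so r_k = a·s_k + b·t_k at every step:
  q = 1: r = 53, s = 1 − 1·0 = 1, t = 0 − 1·1 = -1  (check: 261·1 + 208·(-1) = 53)
  q = 3: r = 49, s = 0 − 3·1 = -3, t = 1 − 3·(-1) = 4  (check: 261·(-3) + 208·4 = 49)
  q = 1: r = 4, s = 1 − 1·(-3) = 4, t = -1 − 1·4 = -5  (check: 261·4 + 208·(-5) = 4)
  q = 12: r = 1, s = -3 − 12·4 = -51, t = 4 − 12·(-5) = 64  (check: 261·(-51) + 208·64 = 1)
The row with r = 1 (the gcd) gives the Bezout coefficients s = -51, t = 64.
Result: 261 · (-51) + 208 · (64) = 1.

gcd(261, 208) = 1; s = -51, t = 64 (check: 261·(-51) + 208·64 = 1).


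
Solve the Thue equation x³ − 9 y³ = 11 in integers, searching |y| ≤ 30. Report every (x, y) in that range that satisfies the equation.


The equation is x³ - 9y³ = 11. For fixed y, x³ = 9·y³ + 11, so a solution requires the RHS to be a perfect cube.
Strategy: iterate y from -30 to 30, compute RHS = 9·y³ + 11, and check whether it is a (positive or negative) perfect cube.
Check small values of y:
  y = 0: RHS = 11 is not a perfect cube.
  y = 1: RHS = 20 is not a perfect cube.
  y = -1: RHS = 2 is not a perfect cube.
  y = 2: RHS = 83 is not a perfect cube.
  y = -2: RHS = -61 is not a perfect cube.
  y = 3: RHS = 254 is not a perfect cube.
  y = -3: RHS = -232 is not a perfect cube.
Continuing the search up to |y| = 30 finds no solutions either.
No (x, y) in the scanned range satisfies the equation.

No integer solutions with |y| ≤ 30.


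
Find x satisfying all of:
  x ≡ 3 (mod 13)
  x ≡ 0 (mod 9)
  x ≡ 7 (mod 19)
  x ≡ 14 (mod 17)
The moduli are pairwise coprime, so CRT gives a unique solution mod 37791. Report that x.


Product of moduli M = 13 · 9 · 19 · 17 = 37791.
Merge one congruence at a time:
  Start: x ≡ 3 (mod 13).
  Combine with x ≡ 0 (mod 9); new modulus lcm = 117.
    Write x = 3 + 13·t and substitute into x ≡ 0 (mod 9): 13·t ≡ 0 − 3 = -3 (mod 9).
    Reduce coefficients mod 9: 4·t ≡ 6 (mod 9).
    The inverse of 4 mod 9 is 7 (since 4·7 = 28 = 3·9 + 1), so t ≡ 7·6 = 42 ≡ 6 (mod 9).
    Then x = 3 + 13·6 = 81, valid modulo lcm(13, 9) = 117: x ≡ 81 (mod 117).
  Combine with x ≡ 7 (mod 19); new modulus lcm = 2223.
    Write x = 81 + 117·t and substitute into x ≡ 7 (mod 19): 117·t ≡ 7 − 81 = -74 (mod 19).
    Reduce coefficients mod 19: 3·t ≡ 2 (mod 19).
    The inverse of 3 mod 19 is 13 (since 3·13 = 39 = 2·19 + 1), so t ≡ 13·2 = 26 ≡ 7 (mod 19).
    Then x = 81 + 117·7 = 900, valid modulo lcm(117, 19) = 2223: x ≡ 900 (mod 2223).
  Combine with x ≡ 14 (mod 17); new modulus lcm = 37791.
    Write x = 900 + 2223·t and substitute into x ≡ 14 (mod 17): 2223·t ≡ 14 − 900 = -886 (mod 17).
    Reduce coefficients mod 17: 13·t ≡ 15 (mod 17).
    The inverse of 13 mod 17 is 4 (since 13·4 = 52 = 3·17 + 1), so t ≡ 4·15 = 60 ≡ 9 (mod 17).
    Then x = 900 + 2223·9 = 20907, valid modulo lcm(2223, 17) = 37791: x ≡ 20907 (mod 37791).
Verify against each original: 20907 mod 13 = 3, 20907 mod 9 = 0, 20907 mod 19 = 7, 20907 mod 17 = 14.

x ≡ 20907 (mod 37791).


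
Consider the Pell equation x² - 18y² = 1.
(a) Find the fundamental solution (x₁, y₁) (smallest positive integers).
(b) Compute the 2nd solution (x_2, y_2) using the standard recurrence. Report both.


Step 1: Find the fundamental solution (x₁, y₁) of x² - 18y² = 1.
  Expand √18 as a continued fraction. a₀ = ⌊√18⌋ = 4; iterate m_{k+1} = d_k·a_k − m_k, d_{k+1} = (18 − m_{k+1}²)/d_k, a_{k+1} = ⌊(a₀ + m_{k+1})/d_{k+1}⌋ (starting m₀ = 0, d₀ = 1), with convergents p_k = a_k·p_{k-1} + p_{k-2}, q_k = a_k·q_{k-1} + q_{k-2} (p₋₁ = 1, q₋₁ = 0):
  k = 0: a₀ = 4; p₀/q₀ = 4/1; p₀² − 18·q₀² = 16 − 18 = -2.
  k = 1: m = 4, d = 2, a = ⌊(4 + 4)/2⌋ = 4; p/q = (4·4 + 1)/(4·1 + 0) = 17/4; p² − 18·q² = 289 − 288 = 1.
  The first convergent with p² − 18·q² = 1 gives the fundamental solution (x₁, y₁) = (17, 4).
Step 2: Apply the recurrence (x_{n+1}, y_{n+1}) = (x₁x_n + 18y₁y_n, x₁y_n + y₁x_n) repeatedly.
  From (x_1, y_1) = (17, 4): x_2 = 17·17 + 18·4·4 = 577; y_2 = 17·4 + 4·17 = 136.
Step 3: Verify x_2² - 18·y_2² = 332929 - 332928 = 1 (should be 1). ✓

(x_1, y_1) = (17, 4); (x_2, y_2) = (577, 136).


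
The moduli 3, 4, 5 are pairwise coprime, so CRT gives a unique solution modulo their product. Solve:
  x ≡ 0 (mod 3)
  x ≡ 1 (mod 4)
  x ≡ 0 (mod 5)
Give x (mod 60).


Moduli 3, 4, 5 are pairwise coprime; by CRT there is a unique solution modulo M = 3 · 4 · 5 = 60.
Solve pairwise, accumulating the modulus:
  Start with x ≡ 0 (mod 3).
  Combine with x ≡ 1 (mod 4): since gcd(3, 4) = 1, we get a unique residue mod 12.
    Write x = 0 + 3·t and substitute into x ≡ 1 (mod 4): 3·t ≡ 1 − 0 = 1 (mod 4).
    The inverse of 3 mod 4 is 3 (since 3·3 = 9 = 2·4 + 1), so t ≡ 3·1 = 3 ≡ 3 (mod 4).
    Then x = 0 + 3·3 = 9, valid modulo lcm(3, 4) = 12: x ≡ 9 (mod 12).
  Combine with x ≡ 0 (mod 5): since gcd(12, 5) = 1, we get a unique residue mod 60.
    Write x = 9 + 12·t and substitute into x ≡ 0 (mod 5): 12·t ≡ 0 − 9 = -9 (mod 5).
    Reduce coefficients mod 5: 2·t ≡ 1 (mod 5).
    The inverse of 2 mod 5 is 3 (since 2·3 = 6 = 1·5 + 1), so t ≡ 3·1 = 3 ≡ 3 (mod 5).
    Then x = 9 + 12·3 = 45, valid modulo lcm(12, 5) = 60: x ≡ 45 (mod 60).
Verify: 45 mod 3 = 0 ✓, 45 mod 4 = 1 ✓, 45 mod 5 = 0 ✓.

x ≡ 45 (mod 60).


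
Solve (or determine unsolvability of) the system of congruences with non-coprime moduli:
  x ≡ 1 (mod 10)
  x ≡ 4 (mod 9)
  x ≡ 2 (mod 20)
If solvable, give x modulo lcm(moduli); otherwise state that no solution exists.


Moduli 10, 9, 20 are not pairwise coprime, so CRT works modulo lcm(m_i) when all pairwise compatibility conditions hold.
Pairwise compatibility: gcd(m_i, m_j) must divide a_i - a_j for every pair.
Merge one congruence at a time:
  Start: x ≡ 1 (mod 10).
  Combine with x ≡ 4 (mod 9): gcd(10, 9) = 1; 4 - 1 = 3, which IS divisible by 1, so compatible.
    Write x = 1 + 10·t and substitute into x ≡ 4 (mod 9): 10·t ≡ 4 − 1 = 3 (mod 9).
    Reduce coefficients mod 9: 1·t ≡ 3 (mod 9).
    So t ≡ 3 (mod 9).
    Then x = 1 + 10·3 = 31, valid modulo lcm(10, 9) = 90: x ≡ 31 (mod 90).
  Combine with x ≡ 2 (mod 20): gcd(90, 20) = 10, and 2 - 31 = -29 is NOT divisible by 10.
    ⇒ system is inconsistent (no integer solution).

No solution (the system is inconsistent).


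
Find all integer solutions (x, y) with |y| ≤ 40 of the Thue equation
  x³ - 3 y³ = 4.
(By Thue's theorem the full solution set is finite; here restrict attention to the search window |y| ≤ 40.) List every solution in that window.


The equation is x³ - 3y³ = 4. For fixed y, x³ = 3·y³ + 4, so a solution requires the RHS to be a perfect cube.
Strategy: iterate y from -40 to 40, compute RHS = 3·y³ + 4, and check whether it is a (positive or negative) perfect cube.
Check small values of y:
  y = 0: RHS = 4 is not a perfect cube.
  y = 1: RHS = 7 is not a perfect cube.
  y = -1: RHS = 1 = (1)³ ⇒ x = 1 works.
  y = 2: RHS = 28 is not a perfect cube.
  y = -2: RHS = -20 is not a perfect cube.
  y = 3: RHS = 85 is not a perfect cube.
  y = -3: RHS = -77 is not a perfect cube.
Continuing the search up to |y| = 40 finds no further solutions beyond those listed.
Collected solutions: (1, -1).

Solutions (with |y| ≤ 40): (1, -1).


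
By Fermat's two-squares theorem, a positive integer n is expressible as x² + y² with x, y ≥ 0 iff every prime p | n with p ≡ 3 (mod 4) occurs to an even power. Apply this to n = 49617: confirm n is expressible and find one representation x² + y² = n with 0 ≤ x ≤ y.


Step 1: Factor n = 49617 = 3^2 · 37 · 149.
Step 2: Check the mod-4 condition on each prime factor: 3 ≡ 3 (mod 4), exponent 2 (must be even); 37 ≡ 1 (mod 4), exponent 1; 149 ≡ 1 (mod 4), exponent 1.
All primes ≡ 3 (mod 4) appear to even exponent (or don't appear), so by the two-squares theorem n IS expressible as a sum of two squares.
Step 3: Build a representation. Group n = k² · m with k = 3 and m = 37 · 149 = 5513 (a product of primes ≡ 1 (mod 4)); a representation of m scales to one of n via (k·x)² + (k·y)² = k²(x² + y²). Each prime p ≡ 1 (mod 4) is itself a sum of two squares; find a² by testing p − a² for a perfect square:
  37: 37 − 1² = 36 = 6² ⇒ 37 = 1² + 6².
  149: 149 − 1² = 148, 149 − 2² = 145, 149 − 3² = 140, 149 − 4² = 133, 149 − 5² = 124, 149 − 6² = 113, 149 − 7² = 100 = 10² ⇒ 149 = 7² + 10².
  Combine using the Brahmagupta–Fibonacci identity (a² + b²)(c² + d²) = (ac − bd)² + (ad + bc)² = (ac + bd)² + (ad − bc)²:
  37 · 149 = 5513: from (1² + 6²)(7² + 10²), take (1·7 − 6·10, 1·10 + 6·7) = (7 − 60, 10 + 42) = (-53, 52); dropping signs (only squares matter) gives (53, 52); check 53² + 52² = 2809 + 2704 = 5513 ✓.
  Scale by k = 3: (3·53, 3·52) = (159, 156).
Step 4: Order so x ≤ y and verify: 156² + 159² = 24336 + 25281 = 49617 = n. ✓

n = 49617 = 156² + 159² (one valid representation with x ≤ y).


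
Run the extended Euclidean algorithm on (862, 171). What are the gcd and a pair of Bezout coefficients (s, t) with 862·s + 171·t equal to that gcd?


Euclidean algorithm on (862, 171) — divide until remainder is 0:
  862 = 5 · 171 + 7
  171 = 24 · 7 + 3
  7 = 2 · 3 + 1
  3 = 3 · 1 + 0
gcd(862, 171) = 1.
Track Bezout coefficients alongside the remainders: start with r₀ = 862 = a·1 + b·0 (s = 1, t = 0) and r₁ = 171 = a·0 + b·1 (s = 0, t = 1); each new remainder r_{k+1} = r_{k-1} − q_k·r_k inherits s_{k+1} = s_{k-1} − q_k·s_k, t_{k+1} = t_{k-1} − q_k·t_k, so r_k = a·s_k + b·t_k at every step:
  q = 5: r = 7, s = 1 − 5·0 = 1, t = 0 − 5·1 = -5  (check: 862·1 + 171·(-5) = 7)
  q = 24: r = 3, s = 0 − 24·1 = -24, t = 1 − 24·(-5) = 121  (check: 862·(-24) + 171·121 = 3)
  q = 2: r = 1, s = 1 − 2·(-24) = 49, t = -5 − 2·121 = -247  (check: 862·49 + 171·(-247) = 1)
The row with r = 1 (the gcd) gives the Bezout coefficients s = 49, t = -247.
Result: 862 · (49) + 171 · (-247) = 1.

gcd(862, 171) = 1; s = 49, t = -247 (check: 862·49 + 171·(-247) = 1).


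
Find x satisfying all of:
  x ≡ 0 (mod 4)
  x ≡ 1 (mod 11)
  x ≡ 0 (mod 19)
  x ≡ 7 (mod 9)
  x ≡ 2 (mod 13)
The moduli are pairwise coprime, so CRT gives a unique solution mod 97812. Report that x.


Product of moduli M = 4 · 11 · 19 · 9 · 13 = 97812.
Merge one congruence at a time:
  Start: x ≡ 0 (mod 4).
  Combine with x ≡ 1 (mod 11); new modulus lcm = 44.
    Write x = 0 + 4·t and substitute into x ≡ 1 (mod 11): 4·t ≡ 1 − 0 = 1 (mod 11).
    The inverse of 4 mod 11 is 3 (since 4·3 = 12 = 1·11 + 1), so t ≡ 3·1 = 3 ≡ 3 (mod 11).
    Then x = 0 + 4·3 = 12, valid modulo lcm(4, 11) = 44: x ≡ 12 (mod 44).
  Combine with x ≡ 0 (mod 19); new modulus lcm = 836.
    Write x = 12 + 44·t and substitute into x ≡ 0 (mod 19): 44·t ≡ 0 − 12 = -12 (mod 19).
    Reduce coefficients mod 19: 6·t ≡ 7 (mod 19).
    The inverse of 6 mod 19 is 16 (since 6·16 = 96 = 5·19 + 1), so t ≡ 16·7 = 112 ≡ 17 (mod 19).
    Then x = 12 + 44·17 = 760, valid modulo lcm(44, 19) = 836: x ≡ 760 (mod 836).
  Combine with x ≡ 7 (mod 9); new modulus lcm = 7524.
    Write x = 760 + 836·t and substitute into x ≡ 7 (mod 9): 836·t ≡ 7 − 760 = -753 (mod 9).
    Reduce coefficients mod 9: 8·t ≡ 3 (mod 9).
    The inverse of 8 mod 9 is 8 (since 8·8 = 64 = 7·9 + 1), so t ≡ 8·3 = 24 ≡ 6 (mod 9).
    Then x = 760 + 836·6 = 5776, valid modulo lcm(836, 9) = 7524: x ≡ 5776 (mod 7524).
  Combine with x ≡ 2 (mod 13); new modulus lcm = 97812.
    Write x = 5776 + 7524·t and substitute into x ≡ 2 (mod 13): 7524·t ≡ 2 − 5776 = -5774 (mod 13).
    Reduce coefficients mod 13: 10·t ≡ 11 (mod 13).
    The inverse of 10 mod 13 is 4 (since 10·4 = 40 = 3·13 + 1), so t ≡ 4·11 = 44 ≡ 5 (mod 13).
    Then x = 5776 + 7524·5 = 43396, valid modulo lcm(7524, 13) = 97812: x ≡ 43396 (mod 97812).
Verify against each original: 43396 mod 4 = 0, 43396 mod 11 = 1, 43396 mod 19 = 0, 43396 mod 9 = 7, 43396 mod 13 = 2.

x ≡ 43396 (mod 97812).


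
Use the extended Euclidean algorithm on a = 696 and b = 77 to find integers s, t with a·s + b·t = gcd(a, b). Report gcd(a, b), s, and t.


Euclidean algorithm on (696, 77) — divide until remainder is 0:
  696 = 9 · 77 + 3
  77 = 25 · 3 + 2
  3 = 1 · 2 + 1
  2 = 2 · 1 + 0
gcd(696, 77) = 1.
Track Bezout coefficients alongside the remainders: start with r₀ = 696 = a·1 + b·0 (s = 1, t = 0) and r₁ = 77 = a·0 + b·1 (s = 0, t = 1); each new remainder r_{k+1} = r_{k-1} − q_k·r_k inherits s_{k+1} = s_{k-1} − q_k·s_k, t_{k+1} = t_{k-1} − q_k·t_k, so r_k = a·s_k + b·t_k at every step:
  q = 9: r = 3, s = 1 − 9·0 = 1, t = 0 − 9·1 = -9  (check: 696·1 + 77·(-9) = 3)
  q = 25: r = 2, s = 0 − 25·1 = -25, t = 1 − 25·(-9) = 226  (check: 696·(-25) + 77·226 = 2)
  q = 1: r = 1, s = 1 − 1·(-25) = 26, t = -9 − 1·226 = -235  (check: 696·26 + 77·(-235) = 1)
The row with r = 1 (the gcd) gives the Bezout coefficients s = 26, t = -235.
Result: 696 · (26) + 77 · (-235) = 1.

gcd(696, 77) = 1; s = 26, t = -235 (check: 696·26 + 77·(-235) = 1).


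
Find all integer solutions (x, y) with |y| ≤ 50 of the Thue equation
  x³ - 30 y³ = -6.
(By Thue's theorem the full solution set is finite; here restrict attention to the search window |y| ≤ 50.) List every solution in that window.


The equation is x³ - 30y³ = -6. For fixed y, x³ = 30·y³ − 6, so a solution requires the RHS to be a perfect cube.
Strategy: iterate y from -50 to 50, compute RHS = 30·y³ − 6, and check whether it is a (positive or negative) perfect cube.
Check small values of y:
  y = 0: RHS = -6 is not a perfect cube.
  y = 1: RHS = 24 is not a perfect cube.
  y = -1: RHS = -36 is not a perfect cube.
  y = 2: RHS = 234 is not a perfect cube.
  y = -2: RHS = -246 is not a perfect cube.
  y = 3: RHS = 804 is not a perfect cube.
  y = -3: RHS = -816 is not a perfect cube.
Continuing the search up to |y| = 50 finds no solutions either.
No (x, y) in the scanned range satisfies the equation.

No integer solutions with |y| ≤ 50.


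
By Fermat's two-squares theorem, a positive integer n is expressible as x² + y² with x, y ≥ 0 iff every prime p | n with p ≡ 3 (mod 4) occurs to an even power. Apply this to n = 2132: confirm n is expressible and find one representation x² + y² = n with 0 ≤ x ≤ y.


Step 1: Factor n = 2132 = 2^2 · 13 · 41.
Step 2: Check the mod-4 condition on each prime factor: 2 = 2 (special); 13 ≡ 1 (mod 4), exponent 1; 41 ≡ 1 (mod 4), exponent 1.
All primes ≡ 3 (mod 4) appear to even exponent (or don't appear), so by the two-squares theorem n IS expressible as a sum of two squares.
Step 3: Build a representation. Group n = k² · m with k = 2 and m = 13 · 41 = 533 (a product of primes ≡ 1 (mod 4)); a representation of m scales to one of n via (k·x)² + (k·y)² = k²(x² + y²). Each prime p ≡ 1 (mod 4) is itself a sum of two squares; find a² by testing p − a² for a perfect square:
  13: 13 − 1² = 12, 13 − 2² = 9 = 3² ⇒ 13 = 2² + 3².
  41: 41 − 1² = 40, 41 − 2² = 37, 41 − 3² = 32, 41 − 4² = 25 = 5² ⇒ 41 = 4² + 5².
  Combine using the Brahmagupta–Fibonacci identity (a² + b²)(c² + d²) = (ac − bd)² + (ad + bc)² = (ac + bd)² + (ad − bc)²:
  13 · 41 = 533: from (2² + 3²)(4² + 5²), take (2·4 − 3·5, 2·5 + 3·4) = (8 − 15, 10 + 12) = (-7, 22); dropping signs (only squares matter) gives (7, 22); check 7² + 22² = 49 + 484 = 533 ✓.
  Scale by k = 2: (2·7, 2·22) = (14, 44).
Step 4: Order so x ≤ y and verify: 14² + 44² = 196 + 1936 = 2132 = n. ✓

n = 2132 = 14² + 44² (one valid representation with x ≤ y).


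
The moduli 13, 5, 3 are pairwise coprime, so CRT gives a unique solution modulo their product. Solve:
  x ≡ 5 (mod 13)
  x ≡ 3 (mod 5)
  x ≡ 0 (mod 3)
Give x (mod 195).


Moduli 13, 5, 3 are pairwise coprime; by CRT there is a unique solution modulo M = 13 · 5 · 3 = 195.
Solve pairwise, accumulating the modulus:
  Start with x ≡ 5 (mod 13).
  Combine with x ≡ 3 (mod 5): since gcd(13, 5) = 1, we get a unique residue mod 65.
    Write x = 5 + 13·t and substitute into x ≡ 3 (mod 5): 13·t ≡ 3 − 5 = -2 (mod 5).
    Reduce coefficients mod 5: 3·t ≡ 3 (mod 5).
    The inverse of 3 mod 5 is 2 (since 3·2 = 6 = 1·5 + 1), so t ≡ 2·3 = 6 ≡ 1 (mod 5).
    Then x = 5 + 13·1 = 18, valid modulo lcm(13, 5) = 65: x ≡ 18 (mod 65).
  Combine with x ≡ 0 (mod 3): since gcd(65, 3) = 1, we get a unique residue mod 195.
    Write x = 18 + 65·t and substitute into x ≡ 0 (mod 3): 65·t ≡ 0 − 18 = -18 (mod 3).
    Reduce coefficients mod 3: 2·t ≡ 0 (mod 3).
    The inverse of 2 mod 3 is 2 (since 2·2 = 4 = 1·3 + 1), so t ≡ 2·0 = 0 ≡ 0 (mod 3).
    Then x = 18 + 65·0 = 18, valid modulo lcm(65, 3) = 195: x ≡ 18 (mod 195).
Verify: 18 mod 13 = 5 ✓, 18 mod 5 = 3 ✓, 18 mod 3 = 0 ✓.

x ≡ 18 (mod 195).


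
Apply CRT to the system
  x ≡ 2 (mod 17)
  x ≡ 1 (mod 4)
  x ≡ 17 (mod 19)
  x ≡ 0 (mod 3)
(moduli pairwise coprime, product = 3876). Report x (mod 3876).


Product of moduli M = 17 · 4 · 19 · 3 = 3876.
Merge one congruence at a time:
  Start: x ≡ 2 (mod 17).
  Combine with x ≡ 1 (mod 4); new modulus lcm = 68.
    Write x = 2 + 17·t and substitute into x ≡ 1 (mod 4): 17·t ≡ 1 − 2 = -1 (mod 4).
    Reduce coefficients mod 4: 1·t ≡ 3 (mod 4).
    So t ≡ 3 (mod 4).
    Then x = 2 + 17·3 = 53, valid modulo lcm(17, 4) = 68: x ≡ 53 (mod 68).
  Combine with x ≡ 17 (mod 19); new modulus lcm = 1292.
    Write x = 53 + 68·t and substitute into x ≡ 17 (mod 19): 68·t ≡ 17 − 53 = -36 (mod 19).
    Reduce coefficients mod 19: 11·t ≡ 2 (mod 19).
    The inverse of 11 mod 19 is 7 (since 11·7 = 77 = 4·19 + 1), so t ≡ 7·2 = 14 ≡ 14 (mod 19).
    Then x = 53 + 68·14 = 1005, valid modulo lcm(68, 19) = 1292: x ≡ 1005 (mod 1292).
  Combine with x ≡ 0 (mod 3); new modulus lcm = 3876.
    Write x = 1005 + 1292·t and substitute into x ≡ 0 (mod 3): 1292·t ≡ 0 − 1005 = -1005 (mod 3).
    Reduce coefficients mod 3: 2·t ≡ 0 (mod 3).
    The inverse of 2 mod 3 is 2 (since 2·2 = 4 = 1·3 + 1), so t ≡ 2·0 = 0 ≡ 0 (mod 3).
    Then x = 1005 + 1292·0 = 1005, valid modulo lcm(1292, 3) = 3876: x ≡ 1005 (mod 3876).
Verify against each original: 1005 mod 17 = 2, 1005 mod 4 = 1, 1005 mod 19 = 17, 1005 mod 3 = 0.

x ≡ 1005 (mod 3876).


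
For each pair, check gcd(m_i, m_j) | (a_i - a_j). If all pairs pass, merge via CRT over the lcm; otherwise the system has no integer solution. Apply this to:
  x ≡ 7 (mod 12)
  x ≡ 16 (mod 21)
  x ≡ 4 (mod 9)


Moduli 12, 21, 9 are not pairwise coprime, so CRT works modulo lcm(m_i) when all pairwise compatibility conditions hold.
Pairwise compatibility: gcd(m_i, m_j) must divide a_i - a_j for every pair.
Merge one congruence at a time:
  Start: x ≡ 7 (mod 12).
  Combine with x ≡ 16 (mod 21): gcd(12, 21) = 3; 16 - 7 = 9, which IS divisible by 3, so compatible.
    Write x = 7 + 12·t and substitute into x ≡ 16 (mod 21): 12·t ≡ 16 − 7 = 9 (mod 21).
    Divide the congruence (and modulus) by g = 3: 4·t ≡ 3 (mod 7).
    The inverse of 4 mod 7 is 2 (since 4·2 = 8 = 1·7 + 1), so t ≡ 2·3 = 6 ≡ 6 (mod 7).
    Then x = 7 + 12·6 = 79, valid modulo lcm(12, 21) = 84: x ≡ 79 (mod 84).
  Combine with x ≡ 4 (mod 9): gcd(84, 9) = 3; 4 - 79 = -75, which IS divisible by 3, so compatible.
    Write x = 79 + 84·t and substitute into x ≡ 4 (mod 9): 84·t ≡ 4 − 79 = -75 (mod 9).
    Divide the congruence (and modulus) by g = 3: 28·t ≡ -25 (mod 3).
    Reduce coefficients mod 3: 1·t ≡ 2 (mod 3).
    So t ≡ 2 (mod 3).
    Then x = 79 + 84·2 = 247, valid modulo lcm(84, 9) = 252: x ≡ 247 (mod 252).
Verify: 247 mod 12 = 7, 247 mod 21 = 16, 247 mod 9 = 4.

x ≡ 247 (mod 252).


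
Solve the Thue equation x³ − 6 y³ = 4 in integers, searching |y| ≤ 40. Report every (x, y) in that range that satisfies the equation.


The equation is x³ - 6y³ = 4. For fixed y, x³ = 6·y³ + 4, so a solution requires the RHS to be a perfect cube.
Strategy: iterate y from -40 to 40, compute RHS = 6·y³ + 4, and check whether it is a (positive or negative) perfect cube.
Check small values of y:
  y = 0: RHS = 4 is not a perfect cube.
  y = 1: RHS = 10 is not a perfect cube.
  y = -1: RHS = -2 is not a perfect cube.
  y = 2: RHS = 52 is not a perfect cube.
  y = -2: RHS = -44 is not a perfect cube.
  y = 3: RHS = 166 is not a perfect cube.
  y = -3: RHS = -158 is not a perfect cube.
Continuing the search up to |y| = 40 finds no solutions either.
No (x, y) in the scanned range satisfies the equation.

No integer solutions with |y| ≤ 40.


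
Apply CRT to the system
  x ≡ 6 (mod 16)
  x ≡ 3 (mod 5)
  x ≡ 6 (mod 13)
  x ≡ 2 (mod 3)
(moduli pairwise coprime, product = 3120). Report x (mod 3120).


Product of moduli M = 16 · 5 · 13 · 3 = 3120.
Merge one congruence at a time:
  Start: x ≡ 6 (mod 16).
  Combine with x ≡ 3 (mod 5); new modulus lcm = 80.
    Write x = 6 + 16·t and substitute into x ≡ 3 (mod 5): 16·t ≡ 3 − 6 = -3 (mod 5).
    Reduce coefficients mod 5: 1·t ≡ 2 (mod 5).
    So t ≡ 2 (mod 5).
    Then x = 6 + 16·2 = 38, valid modulo lcm(16, 5) = 80: x ≡ 38 (mod 80).
  Combine with x ≡ 6 (mod 13); new modulus lcm = 1040.
    Write x = 38 + 80·t and substitute into x ≡ 6 (mod 13): 80·t ≡ 6 − 38 = -32 (mod 13).
    Reduce coefficients mod 13: 2·t ≡ 7 (mod 13).
    The inverse of 2 mod 13 is 7 (since 2·7 = 14 = 1·13 + 1), so t ≡ 7·7 = 49 ≡ 10 (mod 13).
    Then x = 38 + 80·10 = 838, valid modulo lcm(80, 13) = 1040: x ≡ 838 (mod 1040).
  Combine with x ≡ 2 (mod 3); new modulus lcm = 3120.
    Write x = 838 + 1040·t and substitute into x ≡ 2 (mod 3): 1040·t ≡ 2 − 838 = -836 (mod 3).
    Reduce coefficients mod 3: 2·t ≡ 1 (mod 3).
    The inverse of 2 mod 3 is 2 (since 2·2 = 4 = 1·3 + 1), so t ≡ 2·1 = 2 ≡ 2 (mod 3).
    Then x = 838 + 1040·2 = 2918, valid modulo lcm(1040, 3) = 3120: x ≡ 2918 (mod 3120).
Verify against each original: 2918 mod 16 = 6, 2918 mod 5 = 3, 2918 mod 13 = 6, 2918 mod 3 = 2.

x ≡ 2918 (mod 3120).


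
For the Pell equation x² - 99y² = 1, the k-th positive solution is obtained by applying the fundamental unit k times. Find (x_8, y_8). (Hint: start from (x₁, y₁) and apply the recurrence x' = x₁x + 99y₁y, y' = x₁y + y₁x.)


Step 1: Find the fundamental solution (x₁, y₁) of x² - 99y² = 1.
  Expand √99 as a continued fraction. a₀ = ⌊√99⌋ = 9; iterate m_{k+1} = d_k·a_k − m_k, d_{k+1} = (99 − m_{k+1}²)/d_k, a_{k+1} = ⌊(a₀ + m_{k+1})/d_{k+1}⌋ (starting m₀ = 0, d₀ = 1), with convergents p_k = a_k·p_{k-1} + p_{k-2}, q_k = a_k·q_{k-1} + q_{k-2} (p₋₁ = 1, q₋₁ = 0):
  k = 0: a₀ = 9; p₀/q₀ = 9/1; p₀² − 99·q₀² = 81 − 99 = -18.
  k = 1: m = 9, d = 18, a = ⌊(9 + 9)/18⌋ = 1; p/q = (1·9 + 1)/(1·1 + 0) = 10/1; p² − 99·q² = 100 − 99 = 1.
  The first convergent with p² − 99·q² = 1 gives the fundamental solution (x₁, y₁) = (10, 1).
Step 2: Apply the recurrence (x_{n+1}, y_{n+1}) = (x₁x_n + 99y₁y_n, x₁y_n + y₁x_n) repeatedly.
  From (x_1, y_1) = (10, 1): x_2 = 10·10 + 99·1·1 = 199; y_2 = 10·1 + 1·10 = 20.
  From (x_2, y_2) = (199, 20): x_3 = 10·199 + 99·1·20 = 3970; y_3 = 10·20 + 1·199 = 399.
  From (x_3, y_3) = (3970, 399): x_4 = 10·3970 + 99·1·399 = 79201; y_4 = 10·399 + 1·3970 = 7960.
  From (x_4, y_4) = (79201, 7960): x_5 = 10·79201 + 99·1·7960 = 1580050; y_5 = 10·7960 + 1·79201 = 158801.
  From (x_5, y_5) = (1580050, 158801): x_6 = 10·1580050 + 99·1·158801 = 31521799; y_6 = 10·158801 + 1·1580050 = 3168060.
  From (x_6, y_6) = (31521799, 3168060): x_7 = 10·31521799 + 99·1·3168060 = 628855930; y_7 = 10·3168060 + 1·31521799 = 63202399.
  From (x_7, y_7) = (628855930, 63202399): x_8 = 10·628855930 + 99·1·63202399 = 12545596801; y_8 = 10·63202399 + 1·628855930 = 1260879920.
Step 3: Verify x_8² - 99·y_8² = 157391999093261433601 - 157391999093261433600 = 1 (should be 1). ✓

(x_1, y_1) = (10, 1); (x_8, y_8) = (12545596801, 1260879920).


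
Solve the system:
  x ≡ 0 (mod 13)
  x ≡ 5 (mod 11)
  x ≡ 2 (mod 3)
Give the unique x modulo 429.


Moduli 13, 11, 3 are pairwise coprime; by CRT there is a unique solution modulo M = 13 · 11 · 3 = 429.
Solve pairwise, accumulating the modulus:
  Start with x ≡ 0 (mod 13).
  Combine with x ≡ 5 (mod 11): since gcd(13, 11) = 1, we get a unique residue mod 143.
    Write x = 0 + 13·t and substitute into x ≡ 5 (mod 11): 13·t ≡ 5 − 0 = 5 (mod 11).
    Reduce coefficients mod 11: 2·t ≡ 5 (mod 11).
    The inverse of 2 mod 11 is 6 (since 2·6 = 12 = 1·11 + 1), so t ≡ 6·5 = 30 ≡ 8 (mod 11).
    Then x = 0 + 13·8 = 104, valid modulo lcm(13, 11) = 143: x ≡ 104 (mod 143).
  Combine with x ≡ 2 (mod 3): since gcd(143, 3) = 1, we get a unique residue mod 429.
    Write x = 104 + 143·t and substitute into x ≡ 2 (mod 3): 143·t ≡ 2 − 104 = -102 (mod 3).
    Reduce coefficients mod 3: 2·t ≡ 0 (mod 3).
    The inverse of 2 mod 3 is 2 (since 2·2 = 4 = 1·3 + 1), so t ≡ 2·0 = 0 ≡ 0 (mod 3).
    Then x = 104 + 143·0 = 104, valid modulo lcm(143, 3) = 429: x ≡ 104 (mod 429).
Verify: 104 mod 13 = 0 ✓, 104 mod 11 = 5 ✓, 104 mod 3 = 2 ✓.

x ≡ 104 (mod 429).


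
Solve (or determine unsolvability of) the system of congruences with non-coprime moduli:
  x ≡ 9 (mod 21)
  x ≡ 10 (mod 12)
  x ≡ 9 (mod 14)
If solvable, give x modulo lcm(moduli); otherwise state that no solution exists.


Moduli 21, 12, 14 are not pairwise coprime, so CRT works modulo lcm(m_i) when all pairwise compatibility conditions hold.
Pairwise compatibility: gcd(m_i, m_j) must divide a_i - a_j for every pair.
Merge one congruence at a time:
  Start: x ≡ 9 (mod 21).
  Combine with x ≡ 10 (mod 12): gcd(21, 12) = 3, and 10 - 9 = 1 is NOT divisible by 3.
    ⇒ system is inconsistent (no integer solution).

No solution (the system is inconsistent).


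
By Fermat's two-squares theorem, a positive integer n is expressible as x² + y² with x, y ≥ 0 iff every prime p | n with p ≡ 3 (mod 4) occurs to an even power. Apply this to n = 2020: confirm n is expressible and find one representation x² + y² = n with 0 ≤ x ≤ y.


Step 1: Factor n = 2020 = 2^2 · 5 · 101.
Step 2: Check the mod-4 condition on each prime factor: 2 = 2 (special); 5 ≡ 1 (mod 4), exponent 1; 101 ≡ 1 (mod 4), exponent 1.
All primes ≡ 3 (mod 4) appear to even exponent (or don't appear), so by the two-squares theorem n IS expressible as a sum of two squares.
Step 3: Build a representation. Group n = k² · m with k = 2 and m = 5 · 101 = 505 (a product of primes ≡ 1 (mod 4)); a representation of m scales to one of n via (k·x)² + (k·y)² = k²(x² + y²). Each prime p ≡ 1 (mod 4) is itself a sum of two squares; find a² by testing p − a² for a perfect square:
  5: 5 − 1² = 4 = 2² ⇒ 5 = 1² + 2².
  101: 101 − 1² = 100 = 10² ⇒ 101 = 1² + 10².
  Combine using the Brahmagupta–Fibonacci identity (a² + b²)(c² + d²) = (ac − bd)² + (ad + bc)² = (ac + bd)² + (ad − bc)²:
  5 · 101 = 505: from (1² + 2²)(1² + 10²), take (1·1 − 2·10, 1·10 + 2·1) = (1 − 20, 10 + 2) = (-19, 12); dropping signs (only squares matter) gives (19, 12); check 19² + 12² = 361 + 144 = 505 ✓.
  Scale by k = 2: (2·19, 2·12) = (38, 24).
Step 4: Order so x ≤ y and verify: 24² + 38² = 576 + 1444 = 2020 = n. ✓

n = 2020 = 24² + 38² (one valid representation with x ≤ y).


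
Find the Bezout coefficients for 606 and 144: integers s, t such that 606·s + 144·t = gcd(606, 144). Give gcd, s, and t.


Euclidean algorithm on (606, 144) — divide until remainder is 0:
  606 = 4 · 144 + 30
  144 = 4 · 30 + 24
  30 = 1 · 24 + 6
  24 = 4 · 6 + 0
gcd(606, 144) = 6.
Track Bezout coefficients alongside the remainders: start with r₀ = 606 = a·1 + b·0 (s = 1, t = 0) and r₁ = 144 = a·0 + b·1 (s = 0, t = 1); each new remainder r_{k+1} = r_{k-1} − q_k·r_k inherits s_{k+1} = s_{k-1} − q_k·s_k, t_{k+1} = t_{k-1} − q_k·t_k, so r_k = a·s_k + b·t_k at every step:
  q = 4: r = 30, s = 1 − 4·0 = 1, t = 0 − 4·1 = -4  (check: 606·1 + 144·(-4) = 30)
  q = 4: r = 24, s = 0 − 4·1 = -4, t = 1 − 4·(-4) = 17  (check: 606·(-4) + 144·17 = 24)
  q = 1: r = 6, s = 1 − 1·(-4) = 5, t = -4 − 1·17 = -21  (check: 606·5 + 144·(-21) = 6)
The row with r = 6 (the gcd) gives the Bezout coefficients s = 5, t = -21.
Result: 606 · (5) + 144 · (-21) = 6.

gcd(606, 144) = 6; s = 5, t = -21 (check: 606·5 + 144·(-21) = 6).


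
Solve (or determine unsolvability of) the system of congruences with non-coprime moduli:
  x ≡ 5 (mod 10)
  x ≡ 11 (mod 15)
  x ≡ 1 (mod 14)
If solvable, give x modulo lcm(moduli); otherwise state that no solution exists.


Moduli 10, 15, 14 are not pairwise coprime, so CRT works modulo lcm(m_i) when all pairwise compatibility conditions hold.
Pairwise compatibility: gcd(m_i, m_j) must divide a_i - a_j for every pair.
Merge one congruence at a time:
  Start: x ≡ 5 (mod 10).
  Combine with x ≡ 11 (mod 15): gcd(10, 15) = 5, and 11 - 5 = 6 is NOT divisible by 5.
    ⇒ system is inconsistent (no integer solution).

No solution (the system is inconsistent).


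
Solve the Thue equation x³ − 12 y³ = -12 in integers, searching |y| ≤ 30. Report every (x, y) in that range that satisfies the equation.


The equation is x³ - 12y³ = -12. For fixed y, x³ = 12·y³ − 12, so a solution requires the RHS to be a perfect cube.
Strategy: iterate y from -30 to 30, compute RHS = 12·y³ − 12, and check whether it is a (positive or negative) perfect cube.
Check small values of y:
  y = 0: RHS = -12 is not a perfect cube.
  y = 1: RHS = 0 = (0)³ ⇒ x = 0 works.
  y = -1: RHS = -24 is not a perfect cube.
  y = 2: RHS = 84 is not a perfect cube.
  y = -2: RHS = -108 is not a perfect cube.
  y = 3: RHS = 312 is not a perfect cube.
  y = -3: RHS = -336 is not a perfect cube.
Continuing the search up to |y| = 30 finds no further solutions beyond those listed.
Collected solutions: (0, 1).

Solutions (with |y| ≤ 30): (0, 1).


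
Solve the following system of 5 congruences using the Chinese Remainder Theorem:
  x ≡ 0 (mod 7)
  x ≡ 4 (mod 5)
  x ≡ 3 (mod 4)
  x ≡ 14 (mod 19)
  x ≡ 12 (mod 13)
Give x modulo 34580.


Product of moduli M = 7 · 5 · 4 · 19 · 13 = 34580.
Merge one congruence at a time:
  Start: x ≡ 0 (mod 7).
  Combine with x ≡ 4 (mod 5); new modulus lcm = 35.
    Write x = 0 + 7·t and substitute into x ≡ 4 (mod 5): 7·t ≡ 4 − 0 = 4 (mod 5).
    Reduce coefficients mod 5: 2·t ≡ 4 (mod 5).
    The inverse of 2 mod 5 is 3 (since 2·3 = 6 = 1·5 + 1), so t ≡ 3·4 = 12 ≡ 2 (mod 5).
    Then x = 0 + 7·2 = 14, valid modulo lcm(7, 5) = 35: x ≡ 14 (mod 35).
  Combine with x ≡ 3 (mod 4); new modulus lcm = 140.
    Write x = 14 + 35·t and substitute into x ≡ 3 (mod 4): 35·t ≡ 3 − 14 = -11 (mod 4).
    Reduce coefficients mod 4: 3·t ≡ 1 (mod 4).
    The inverse of 3 mod 4 is 3 (since 3·3 = 9 = 2·4 + 1), so t ≡ 3·1 = 3 ≡ 3 (mod 4).
    Then x = 14 + 35·3 = 119, valid modulo lcm(35, 4) = 140: x ≡ 119 (mod 140).
  Combine with x ≡ 14 (mod 19); new modulus lcm = 2660.
    Write x = 119 + 140·t and substitute into x ≡ 14 (mod 19): 140·t ≡ 14 − 119 = -105 (mod 19).
    Reduce coefficients mod 19: 7·t ≡ 9 (mod 19).
    The inverse of 7 mod 19 is 11 (since 7·11 = 77 = 4·19 + 1), so t ≡ 11·9 = 99 ≡ 4 (mod 19).
    Then x = 119 + 140·4 = 679, valid modulo lcm(140, 19) = 2660: x ≡ 679 (mod 2660).
  Combine with x ≡ 12 (mod 13); new modulus lcm = 34580.
    Write x = 679 + 2660·t and substitute into x ≡ 12 (mod 13): 2660·t ≡ 12 − 679 = -667 (mod 13).
    Reduce coefficients mod 13: 8·t ≡ 9 (mod 13).
    The inverse of 8 mod 13 is 5 (since 8·5 = 40 = 3·13 + 1), so t ≡ 5·9 = 45 ≡ 6 (mod 13).
    Then x = 679 + 2660·6 = 16639, valid modulo lcm(2660, 13) = 34580: x ≡ 16639 (mod 34580).
Verify against each original: 16639 mod 7 = 0, 16639 mod 5 = 4, 16639 mod 4 = 3, 16639 mod 19 = 14, 16639 mod 13 = 12.

x ≡ 16639 (mod 34580).
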